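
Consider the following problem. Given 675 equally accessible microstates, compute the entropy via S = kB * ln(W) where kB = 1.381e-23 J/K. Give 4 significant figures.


Step 1: ln(W) = ln(675) = 6.515
Step 2: S = kB * ln(W) = 1.381e-23 * 6.515
Step 3: S = 8.997e-23 J/K

8.997e-23


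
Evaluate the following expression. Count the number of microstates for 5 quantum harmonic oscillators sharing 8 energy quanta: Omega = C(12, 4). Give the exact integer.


Step 1: Use binomial coefficient C(12, 4)
Step 2: Numerator = 12! / 8!
Step 3: Denominator = 4!
Step 4: Omega = 495

495


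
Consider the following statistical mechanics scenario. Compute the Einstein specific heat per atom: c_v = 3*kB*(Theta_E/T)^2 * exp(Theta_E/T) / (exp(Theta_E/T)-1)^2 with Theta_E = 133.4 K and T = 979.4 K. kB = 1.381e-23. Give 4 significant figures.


Step 1: x = Theta_E/T = 133.4/979.4 = 0.1362
Step 2: x^2 = 0.01855
Step 3: exp(x) = 1.146
Step 4: c_v = 3*1.381e-23*0.01855*1.146/(1.146-1)^2 = 4.137e-23

4.137e-23


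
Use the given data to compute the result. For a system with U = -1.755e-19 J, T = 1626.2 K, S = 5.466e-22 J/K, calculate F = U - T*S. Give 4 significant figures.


Step 1: T*S = 1626.2 * 5.466e-22 = 8.889e-19 J
Step 2: F = U - T*S = -1.755e-19 - 8.889e-19
Step 3: F = -1.064e-18 J

-1.064e-18


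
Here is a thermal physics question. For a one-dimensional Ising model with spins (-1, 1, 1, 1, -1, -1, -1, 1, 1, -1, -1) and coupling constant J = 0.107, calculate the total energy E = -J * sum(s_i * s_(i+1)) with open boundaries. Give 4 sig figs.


Step 1: Nearest-neighbor products: -1, 1, 1, -1, 1, 1, -1, 1, -1, 1
Step 2: Sum of products = 2
Step 3: E = -0.107 * 2 = -0.214

-0.214


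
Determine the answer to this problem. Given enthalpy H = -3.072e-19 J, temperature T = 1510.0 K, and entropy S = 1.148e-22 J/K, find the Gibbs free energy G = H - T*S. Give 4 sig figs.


Step 1: T*S = 1510.0 * 1.148e-22 = 1.733e-19 J
Step 2: G = H - T*S = -3.072e-19 - 1.733e-19
Step 3: G = -4.805e-19 J

-4.805e-19


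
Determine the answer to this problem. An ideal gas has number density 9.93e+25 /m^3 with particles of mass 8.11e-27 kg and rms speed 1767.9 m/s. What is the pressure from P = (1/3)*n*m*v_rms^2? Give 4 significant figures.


Step 1: v_rms^2 = 1767.9^2 = 3.125e+06
Step 2: n*m = 9.93e+25*8.11e-27 = 0.8053
Step 3: P = (1/3)*0.8053*3.125e+06 = 8.39e+05 Pa

8.39e+05


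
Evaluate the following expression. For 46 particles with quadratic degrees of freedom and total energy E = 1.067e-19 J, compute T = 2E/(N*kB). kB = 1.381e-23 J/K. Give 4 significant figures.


Step 1: Numerator = 2*E = 2*1.067e-19 = 2.134e-19 J
Step 2: Denominator = N*kB = 46*1.381e-23 = 6.353e-22
Step 3: T = 2.134e-19 / 6.353e-22 = 335.9 K

335.9


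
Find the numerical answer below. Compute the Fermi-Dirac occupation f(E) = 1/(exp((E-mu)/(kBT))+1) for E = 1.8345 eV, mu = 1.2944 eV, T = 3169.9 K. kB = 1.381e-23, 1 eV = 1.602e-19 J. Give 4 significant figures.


Step 1: (E - mu) = 1.8345 - 1.2944 = 0.5401 eV
Step 2: Convert: (E-mu)*eV = 8.652e-20 J
Step 3: x = (E-mu)*eV/(kB*T) = 1.977
Step 4: f = 1/(exp(1.977)+1) = 0.1217

0.1217


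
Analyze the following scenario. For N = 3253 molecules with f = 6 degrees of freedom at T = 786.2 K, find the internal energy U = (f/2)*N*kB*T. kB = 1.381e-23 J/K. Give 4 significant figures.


Step 1: f/2 = 6/2 = 3.0
Step 2: N*kB*T = 3253*1.381e-23*786.2 = 3.532e-17
Step 3: U = 3.0 * 3.532e-17 = 1.06e-16 J

1.06e-16


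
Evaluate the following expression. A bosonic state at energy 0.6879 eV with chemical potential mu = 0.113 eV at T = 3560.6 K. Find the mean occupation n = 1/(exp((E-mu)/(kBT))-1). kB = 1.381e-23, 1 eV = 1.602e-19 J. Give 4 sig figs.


Step 1: (E - mu) = 0.5749 eV
Step 2: x = (E-mu)*eV/(kB*T) = 0.5749*1.602e-19/(1.381e-23*3560.6) = 1.873
Step 3: exp(x) = 6.508
Step 4: n = 1/(exp(x)-1) = 0.1816

0.1816


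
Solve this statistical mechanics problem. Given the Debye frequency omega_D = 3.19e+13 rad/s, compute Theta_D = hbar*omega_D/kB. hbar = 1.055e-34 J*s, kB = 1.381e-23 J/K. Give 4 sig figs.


Step 1: hbar*omega_D = 1.055e-34 * 3.19e+13 = 3.365e-21 J
Step 2: Theta_D = 3.365e-21 / 1.381e-23
Step 3: Theta_D = 243.7 K

243.7


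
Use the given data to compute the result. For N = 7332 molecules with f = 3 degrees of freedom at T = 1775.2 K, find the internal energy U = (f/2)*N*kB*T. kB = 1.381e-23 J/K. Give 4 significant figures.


Step 1: f/2 = 3/2 = 1.5
Step 2: N*kB*T = 7332*1.381e-23*1775.2 = 1.797e-16
Step 3: U = 1.5 * 1.797e-16 = 2.696e-16 J

2.696e-16


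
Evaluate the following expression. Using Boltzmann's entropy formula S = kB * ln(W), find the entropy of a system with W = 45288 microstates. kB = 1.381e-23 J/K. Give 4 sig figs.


Step 1: ln(W) = ln(45288) = 10.72
Step 2: S = kB * ln(W) = 1.381e-23 * 10.72
Step 3: S = 1.481e-22 J/K

1.481e-22


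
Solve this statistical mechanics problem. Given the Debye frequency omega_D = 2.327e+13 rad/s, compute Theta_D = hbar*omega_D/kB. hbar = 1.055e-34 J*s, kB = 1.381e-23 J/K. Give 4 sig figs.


Step 1: hbar*omega_D = 1.055e-34 * 2.327e+13 = 2.455e-21 J
Step 2: Theta_D = 2.455e-21 / 1.381e-23
Step 3: Theta_D = 177.8 K

177.8


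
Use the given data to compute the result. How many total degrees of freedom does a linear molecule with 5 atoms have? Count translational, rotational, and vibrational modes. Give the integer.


Step 1: Translational DOF = 3
Step 2: Rotational DOF (linear) = 2
Step 3: Vibrational DOF = 3*5 - 5 = 10
Step 4: Total = 3 + 2 + 10 = 15

15


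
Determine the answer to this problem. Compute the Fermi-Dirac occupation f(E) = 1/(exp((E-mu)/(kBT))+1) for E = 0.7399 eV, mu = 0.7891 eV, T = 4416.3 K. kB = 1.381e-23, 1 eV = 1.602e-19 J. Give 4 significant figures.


Step 1: (E - mu) = 0.7399 - 0.7891 = -0.0492 eV
Step 2: Convert: (E-mu)*eV = -7.882e-21 J
Step 3: x = (E-mu)*eV/(kB*T) = -0.1292
Step 4: f = 1/(exp(-0.1292)+1) = 0.5323

0.5323


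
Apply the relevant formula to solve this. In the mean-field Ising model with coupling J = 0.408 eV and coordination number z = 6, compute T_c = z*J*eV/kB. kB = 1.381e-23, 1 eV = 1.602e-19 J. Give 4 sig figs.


Step 1: z*J = 6*0.408 = 2.448 eV
Step 2: Convert to Joules: 2.448*1.602e-19 = 3.922e-19 J
Step 3: T_c = 3.922e-19 / 1.381e-23 = 2.84e+04 K

2.84e+04


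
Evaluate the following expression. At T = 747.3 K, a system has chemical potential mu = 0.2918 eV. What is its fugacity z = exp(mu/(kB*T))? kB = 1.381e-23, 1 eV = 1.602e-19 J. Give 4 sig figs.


Step 1: Convert mu to Joules: 0.2918*1.602e-19 = 4.675e-20 J
Step 2: kB*T = 1.381e-23*747.3 = 1.032e-20 J
Step 3: mu/(kB*T) = 4.53
Step 4: z = exp(4.53) = 92.72

92.72


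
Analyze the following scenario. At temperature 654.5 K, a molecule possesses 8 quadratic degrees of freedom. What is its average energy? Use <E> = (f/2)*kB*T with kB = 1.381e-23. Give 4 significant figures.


Step 1: f/2 = 8/2 = 4
Step 2: kB*T = 1.381e-23 * 654.5 = 9.039e-21
Step 3: <E> = 4 * 9.039e-21 = 3.615e-20 J

3.615e-20


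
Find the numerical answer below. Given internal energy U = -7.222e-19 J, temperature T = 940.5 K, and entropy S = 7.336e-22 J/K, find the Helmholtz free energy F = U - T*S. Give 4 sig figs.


Step 1: T*S = 940.5 * 7.336e-22 = 6.9e-19 J
Step 2: F = U - T*S = -7.222e-19 - 6.9e-19
Step 3: F = -1.412e-18 J

-1.412e-18


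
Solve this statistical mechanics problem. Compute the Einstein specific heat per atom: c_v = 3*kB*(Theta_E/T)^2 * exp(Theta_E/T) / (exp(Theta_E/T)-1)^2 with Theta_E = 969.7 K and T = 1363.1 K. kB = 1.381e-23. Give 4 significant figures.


Step 1: x = Theta_E/T = 969.7/1363.1 = 0.7114
Step 2: x^2 = 0.5061
Step 3: exp(x) = 2.037
Step 4: c_v = 3*1.381e-23*0.5061*2.037/(2.037-1)^2 = 3.973e-23

3.973e-23


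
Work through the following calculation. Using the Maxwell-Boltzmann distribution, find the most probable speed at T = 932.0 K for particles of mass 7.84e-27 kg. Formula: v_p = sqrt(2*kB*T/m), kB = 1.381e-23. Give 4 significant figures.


Step 1: Numerator = 2*kB*T = 2*1.381e-23*932.0 = 2.574e-20
Step 2: Ratio = 2.574e-20 / 7.84e-27 = 3.283e+06
Step 3: v_p = sqrt(3.283e+06) = 1812 m/s

1812


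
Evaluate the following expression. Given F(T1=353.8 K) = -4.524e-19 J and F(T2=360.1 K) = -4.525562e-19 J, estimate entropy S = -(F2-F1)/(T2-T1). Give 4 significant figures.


Step 1: dF = F2 - F1 = -4.525562e-19 - (-4.524e-19) = -1.562e-22 J
Step 2: dT = T2 - T1 = 360.1 - 353.8 = 6.3 K
Step 3: S = -dF/dT = -(-1.562e-22)/6.3 = 2.479e-23 J/K

2.479e-23


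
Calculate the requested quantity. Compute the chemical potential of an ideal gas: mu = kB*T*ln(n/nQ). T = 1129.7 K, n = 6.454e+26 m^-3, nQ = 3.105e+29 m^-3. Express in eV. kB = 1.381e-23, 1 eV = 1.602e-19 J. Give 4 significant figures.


Step 1: n/nQ = 6.454e+26/3.105e+29 = 0.002079
Step 2: ln(n/nQ) = -6.176
Step 3: mu = kB*T*ln(n/nQ) = 1.56e-20*-6.176 = -9.635e-20 J
Step 4: Convert to eV: -9.635e-20/1.602e-19 = -0.6015 eV

-0.6015


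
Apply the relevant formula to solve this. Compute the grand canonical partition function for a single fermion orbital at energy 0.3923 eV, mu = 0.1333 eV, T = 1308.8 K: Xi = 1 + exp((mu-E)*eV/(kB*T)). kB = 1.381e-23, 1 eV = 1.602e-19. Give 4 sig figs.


Step 1: (mu - E) = 0.1333 - 0.3923 = -0.259 eV
Step 2: x = (mu-E)*eV/(kB*T) = -0.259*1.602e-19/(1.381e-23*1308.8) = -2.296
Step 3: exp(x) = 0.1007
Step 4: Xi = 1 + 0.1007 = 1.101

1.101


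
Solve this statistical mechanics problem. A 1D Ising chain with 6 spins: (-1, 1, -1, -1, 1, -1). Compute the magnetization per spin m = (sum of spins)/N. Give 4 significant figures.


Step 1: Count up spins (+1): 2, down spins (-1): 4
Step 2: Total magnetization M = 2 - 4 = -2
Step 3: m = M/N = -2/6 = -0.3333

-0.3333


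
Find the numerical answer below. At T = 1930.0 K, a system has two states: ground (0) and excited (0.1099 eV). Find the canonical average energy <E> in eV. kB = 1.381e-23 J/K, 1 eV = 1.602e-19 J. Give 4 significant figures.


Step 1: beta*E = 0.1099*1.602e-19/(1.381e-23*1930.0) = 0.6606
Step 2: exp(-beta*E) = 0.5166
Step 3: <E> = 0.1099*0.5166/(1+0.5166) = 0.03743 eV

0.03743


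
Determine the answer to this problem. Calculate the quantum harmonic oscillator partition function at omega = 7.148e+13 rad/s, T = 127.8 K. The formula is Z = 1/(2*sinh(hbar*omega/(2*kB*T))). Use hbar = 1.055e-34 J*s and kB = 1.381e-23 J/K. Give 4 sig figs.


Step 1: Compute x = hbar*omega/(kB*T) = 1.055e-34*7.148e+13/(1.381e-23*127.8) = 4.273
Step 2: x/2 = 2.136
Step 3: sinh(x/2) = 4.175
Step 4: Z = 1/(2*4.175) = 0.1197

0.1197


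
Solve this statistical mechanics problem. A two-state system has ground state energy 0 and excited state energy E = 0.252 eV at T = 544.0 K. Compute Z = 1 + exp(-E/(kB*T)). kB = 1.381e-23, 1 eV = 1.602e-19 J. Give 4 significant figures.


Step 1: Compute beta*E = E*eV/(kB*T) = 0.252*1.602e-19/(1.381e-23*544.0) = 5.374
Step 2: exp(-beta*E) = exp(-5.374) = 0.004637
Step 3: Z = 1 + 0.004637 = 1.005

1.005


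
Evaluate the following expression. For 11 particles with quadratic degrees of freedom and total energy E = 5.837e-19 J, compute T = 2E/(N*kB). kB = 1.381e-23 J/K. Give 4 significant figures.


Step 1: Numerator = 2*E = 2*5.837e-19 = 1.167e-18 J
Step 2: Denominator = N*kB = 11*1.381e-23 = 1.519e-22
Step 3: T = 1.167e-18 / 1.519e-22 = 7685 K

7685


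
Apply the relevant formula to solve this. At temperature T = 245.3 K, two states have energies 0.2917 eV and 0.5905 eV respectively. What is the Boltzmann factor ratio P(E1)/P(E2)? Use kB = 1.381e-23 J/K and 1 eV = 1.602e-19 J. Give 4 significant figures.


Step 1: Compute energy difference dE = E1 - E2 = 0.2917 - 0.5905 = -0.2988 eV
Step 2: Convert to Joules: dE_J = -0.2988 * 1.602e-19 = -4.787e-20 J
Step 3: Compute exponent = -dE_J / (kB * T) = -(-4.787e-20) / (1.381e-23 * 245.3) = 14.13
Step 4: P(E1)/P(E2) = exp(14.13) = 1.37e+06

1.37e+06


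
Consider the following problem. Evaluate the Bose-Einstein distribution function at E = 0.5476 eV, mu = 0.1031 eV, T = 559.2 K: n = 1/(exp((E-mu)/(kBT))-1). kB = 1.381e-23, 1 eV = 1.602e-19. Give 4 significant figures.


Step 1: (E - mu) = 0.4445 eV
Step 2: x = (E-mu)*eV/(kB*T) = 0.4445*1.602e-19/(1.381e-23*559.2) = 9.221
Step 3: exp(x) = 1.011e+04
Step 4: n = 1/(exp(x)-1) = 9.896e-05

9.896e-05


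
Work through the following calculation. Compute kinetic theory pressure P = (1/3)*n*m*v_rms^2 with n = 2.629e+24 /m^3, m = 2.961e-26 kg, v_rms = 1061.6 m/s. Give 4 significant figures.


Step 1: v_rms^2 = 1061.6^2 = 1.127e+06
Step 2: n*m = 2.629e+24*2.961e-26 = 0.07784
Step 3: P = (1/3)*0.07784*1.127e+06 = 2.924e+04 Pa

2.924e+04


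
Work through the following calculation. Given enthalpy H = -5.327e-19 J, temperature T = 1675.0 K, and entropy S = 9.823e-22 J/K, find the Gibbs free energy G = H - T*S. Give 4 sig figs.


Step 1: T*S = 1675.0 * 9.823e-22 = 1.645e-18 J
Step 2: G = H - T*S = -5.327e-19 - 1.645e-18
Step 3: G = -2.178e-18 J

-2.178e-18


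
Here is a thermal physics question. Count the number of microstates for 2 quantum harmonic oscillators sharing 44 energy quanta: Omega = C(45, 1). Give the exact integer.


Step 1: Use binomial coefficient C(45, 1)
Step 2: Numerator = 45! / 44!
Step 3: Denominator = 1!
Step 4: Omega = 45

45


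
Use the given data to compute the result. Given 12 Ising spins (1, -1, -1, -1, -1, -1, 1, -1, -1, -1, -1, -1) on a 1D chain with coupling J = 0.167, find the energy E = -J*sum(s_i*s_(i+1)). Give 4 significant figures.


Step 1: Nearest-neighbor products: -1, 1, 1, 1, 1, -1, -1, 1, 1, 1, 1
Step 2: Sum of products = 5
Step 3: E = -0.167 * 5 = -0.835

-0.835


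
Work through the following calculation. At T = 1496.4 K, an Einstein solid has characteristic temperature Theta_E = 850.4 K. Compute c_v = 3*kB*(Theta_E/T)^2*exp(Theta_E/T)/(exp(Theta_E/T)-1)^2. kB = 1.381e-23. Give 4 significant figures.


Step 1: x = Theta_E/T = 850.4/1496.4 = 0.5683
Step 2: x^2 = 0.323
Step 3: exp(x) = 1.765
Step 4: c_v = 3*1.381e-23*0.323*1.765/(1.765-1)^2 = 4.033e-23

4.033e-23


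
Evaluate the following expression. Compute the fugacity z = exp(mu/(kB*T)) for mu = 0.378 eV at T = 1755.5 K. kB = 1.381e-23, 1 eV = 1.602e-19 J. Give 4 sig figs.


Step 1: Convert mu to Joules: 0.378*1.602e-19 = 6.056e-20 J
Step 2: kB*T = 1.381e-23*1755.5 = 2.424e-20 J
Step 3: mu/(kB*T) = 2.498
Step 4: z = exp(2.498) = 12.16

12.16


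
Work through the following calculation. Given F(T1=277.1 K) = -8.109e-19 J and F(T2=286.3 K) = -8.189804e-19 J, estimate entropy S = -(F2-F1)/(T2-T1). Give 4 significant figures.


Step 1: dF = F2 - F1 = -8.189804e-19 - (-8.109e-19) = -8.0804e-21 J
Step 2: dT = T2 - T1 = 286.3 - 277.1 = 9.2 K
Step 3: S = -dF/dT = -(-8.0804e-21)/9.2 = 8.783e-22 J/K

8.783e-22


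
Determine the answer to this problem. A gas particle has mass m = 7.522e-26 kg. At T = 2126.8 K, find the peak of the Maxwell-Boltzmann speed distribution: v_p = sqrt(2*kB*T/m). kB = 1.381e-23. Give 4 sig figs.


Step 1: Numerator = 2*kB*T = 2*1.381e-23*2126.8 = 5.874e-20
Step 2: Ratio = 5.874e-20 / 7.522e-26 = 7.809e+05
Step 3: v_p = sqrt(7.809e+05) = 883.7 m/s

883.7


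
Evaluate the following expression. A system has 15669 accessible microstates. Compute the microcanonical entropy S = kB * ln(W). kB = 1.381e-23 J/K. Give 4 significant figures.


Step 1: ln(W) = ln(15669) = 9.659
Step 2: S = kB * ln(W) = 1.381e-23 * 9.659
Step 3: S = 1.334e-22 J/K

1.334e-22


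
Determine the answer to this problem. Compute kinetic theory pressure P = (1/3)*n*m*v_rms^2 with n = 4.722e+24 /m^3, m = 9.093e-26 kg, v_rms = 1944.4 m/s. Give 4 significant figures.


Step 1: v_rms^2 = 1944.4^2 = 3.781e+06
Step 2: n*m = 4.722e+24*9.093e-26 = 0.4294
Step 3: P = (1/3)*0.4294*3.781e+06 = 5.411e+05 Pa

5.411e+05


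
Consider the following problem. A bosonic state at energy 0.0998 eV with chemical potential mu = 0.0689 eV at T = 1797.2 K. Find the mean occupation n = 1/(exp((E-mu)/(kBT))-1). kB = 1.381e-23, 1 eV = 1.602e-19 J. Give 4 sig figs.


Step 1: (E - mu) = 0.0309 eV
Step 2: x = (E-mu)*eV/(kB*T) = 0.0309*1.602e-19/(1.381e-23*1797.2) = 0.1994
Step 3: exp(x) = 1.221
Step 4: n = 1/(exp(x)-1) = 4.53

4.53


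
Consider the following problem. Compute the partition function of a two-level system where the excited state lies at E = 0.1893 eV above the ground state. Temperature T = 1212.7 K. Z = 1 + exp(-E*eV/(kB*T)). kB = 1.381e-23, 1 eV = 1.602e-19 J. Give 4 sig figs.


Step 1: Compute beta*E = E*eV/(kB*T) = 0.1893*1.602e-19/(1.381e-23*1212.7) = 1.811
Step 2: exp(-beta*E) = exp(-1.811) = 0.1635
Step 3: Z = 1 + 0.1635 = 1.164

1.164


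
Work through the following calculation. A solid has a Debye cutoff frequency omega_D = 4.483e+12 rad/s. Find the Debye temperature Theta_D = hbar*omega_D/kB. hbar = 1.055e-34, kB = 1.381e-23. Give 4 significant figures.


Step 1: hbar*omega_D = 1.055e-34 * 4.483e+12 = 4.73e-22 J
Step 2: Theta_D = 4.73e-22 / 1.381e-23
Step 3: Theta_D = 34.25 K

34.25


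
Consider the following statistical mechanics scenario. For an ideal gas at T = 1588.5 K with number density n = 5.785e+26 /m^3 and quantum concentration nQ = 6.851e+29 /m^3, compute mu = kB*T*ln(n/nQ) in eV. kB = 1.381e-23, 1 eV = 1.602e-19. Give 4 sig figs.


Step 1: n/nQ = 5.785e+26/6.851e+29 = 0.0008444
Step 2: ln(n/nQ) = -7.077
Step 3: mu = kB*T*ln(n/nQ) = 2.194e-20*-7.077 = -1.552e-19 J
Step 4: Convert to eV: -1.552e-19/1.602e-19 = -0.9691 eV

-0.9691


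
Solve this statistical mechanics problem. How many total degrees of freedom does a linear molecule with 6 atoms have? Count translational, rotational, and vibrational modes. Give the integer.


Step 1: Translational DOF = 3
Step 2: Rotational DOF (linear) = 2
Step 3: Vibrational DOF = 3*6 - 5 = 13
Step 4: Total = 3 + 2 + 13 = 18

18


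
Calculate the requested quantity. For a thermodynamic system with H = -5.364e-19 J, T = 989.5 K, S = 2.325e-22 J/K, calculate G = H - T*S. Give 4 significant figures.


Step 1: T*S = 989.5 * 2.325e-22 = 2.301e-19 J
Step 2: G = H - T*S = -5.364e-19 - 2.301e-19
Step 3: G = -7.665e-19 J

-7.665e-19


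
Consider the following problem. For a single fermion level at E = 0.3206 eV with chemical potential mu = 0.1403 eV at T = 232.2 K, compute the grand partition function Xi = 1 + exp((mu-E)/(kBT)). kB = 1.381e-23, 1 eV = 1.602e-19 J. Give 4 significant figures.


Step 1: (mu - E) = 0.1403 - 0.3206 = -0.1803 eV
Step 2: x = (mu-E)*eV/(kB*T) = -0.1803*1.602e-19/(1.381e-23*232.2) = -9.007
Step 3: exp(x) = 0.0001225
Step 4: Xi = 1 + 0.0001225 = 1

1


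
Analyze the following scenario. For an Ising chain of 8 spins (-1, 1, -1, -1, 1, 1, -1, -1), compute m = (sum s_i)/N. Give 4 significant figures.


Step 1: Count up spins (+1): 3, down spins (-1): 5
Step 2: Total magnetization M = 3 - 5 = -2
Step 3: m = M/N = -2/8 = -0.25

-0.25


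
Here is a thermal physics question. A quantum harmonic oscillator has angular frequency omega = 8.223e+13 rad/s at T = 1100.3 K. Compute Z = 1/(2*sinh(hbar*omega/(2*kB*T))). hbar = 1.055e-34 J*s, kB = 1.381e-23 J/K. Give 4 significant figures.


Step 1: Compute x = hbar*omega/(kB*T) = 1.055e-34*8.223e+13/(1.381e-23*1100.3) = 0.5709
Step 2: x/2 = 0.2855
Step 3: sinh(x/2) = 0.2894
Step 4: Z = 1/(2*0.2894) = 1.728

1.728


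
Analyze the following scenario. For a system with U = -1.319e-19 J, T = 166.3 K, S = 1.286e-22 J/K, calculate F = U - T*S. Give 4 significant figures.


Step 1: T*S = 166.3 * 1.286e-22 = 2.139e-20 J
Step 2: F = U - T*S = -1.319e-19 - 2.139e-20
Step 3: F = -1.533e-19 J

-1.533e-19


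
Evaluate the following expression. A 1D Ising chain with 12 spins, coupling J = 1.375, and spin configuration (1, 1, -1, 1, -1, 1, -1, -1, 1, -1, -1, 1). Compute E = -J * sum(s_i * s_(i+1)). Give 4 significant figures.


Step 1: Nearest-neighbor products: 1, -1, -1, -1, -1, -1, 1, -1, -1, 1, -1
Step 2: Sum of products = -5
Step 3: E = -1.375 * -5 = 6.875

6.875


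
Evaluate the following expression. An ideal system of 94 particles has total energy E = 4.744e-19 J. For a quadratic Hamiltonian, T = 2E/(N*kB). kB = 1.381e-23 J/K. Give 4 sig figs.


Step 1: Numerator = 2*E = 2*4.744e-19 = 9.488e-19 J
Step 2: Denominator = N*kB = 94*1.381e-23 = 1.298e-21
Step 3: T = 9.488e-19 / 1.298e-21 = 730.9 K

730.9


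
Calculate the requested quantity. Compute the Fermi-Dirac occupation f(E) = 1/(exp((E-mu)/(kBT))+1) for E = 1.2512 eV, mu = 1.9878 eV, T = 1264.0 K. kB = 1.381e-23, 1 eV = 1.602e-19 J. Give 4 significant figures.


Step 1: (E - mu) = 1.2512 - 1.9878 = -0.7366 eV
Step 2: Convert: (E-mu)*eV = -1.18e-19 J
Step 3: x = (E-mu)*eV/(kB*T) = -6.76
Step 4: f = 1/(exp(-6.76)+1) = 0.9988

0.9988


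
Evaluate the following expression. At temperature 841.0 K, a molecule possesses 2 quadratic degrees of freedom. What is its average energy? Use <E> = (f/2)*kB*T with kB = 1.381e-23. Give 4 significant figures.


Step 1: f/2 = 2/2 = 1
Step 2: kB*T = 1.381e-23 * 841.0 = 1.161e-20
Step 3: <E> = 1 * 1.161e-20 = 1.161e-20 J

1.161e-20


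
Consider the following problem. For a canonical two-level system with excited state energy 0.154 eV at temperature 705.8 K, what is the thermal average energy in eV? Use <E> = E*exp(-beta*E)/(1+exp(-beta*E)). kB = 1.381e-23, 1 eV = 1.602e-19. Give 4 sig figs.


Step 1: beta*E = 0.154*1.602e-19/(1.381e-23*705.8) = 2.531
Step 2: exp(-beta*E) = 0.07957
Step 3: <E> = 0.154*0.07957/(1+0.07957) = 0.01135 eV

0.01135


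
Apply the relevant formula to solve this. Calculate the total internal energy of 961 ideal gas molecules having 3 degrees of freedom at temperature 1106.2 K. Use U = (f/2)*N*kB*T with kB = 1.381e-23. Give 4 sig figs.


Step 1: f/2 = 3/2 = 1.5
Step 2: N*kB*T = 961*1.381e-23*1106.2 = 1.468e-17
Step 3: U = 1.5 * 1.468e-17 = 2.202e-17 J

2.202e-17


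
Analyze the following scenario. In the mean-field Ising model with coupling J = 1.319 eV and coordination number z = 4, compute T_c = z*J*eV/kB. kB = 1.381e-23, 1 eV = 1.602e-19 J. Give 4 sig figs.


Step 1: z*J = 4*1.319 = 5.276 eV
Step 2: Convert to Joules: 5.276*1.602e-19 = 8.452e-19 J
Step 3: T_c = 8.452e-19 / 1.381e-23 = 6.12e+04 K

6.12e+04


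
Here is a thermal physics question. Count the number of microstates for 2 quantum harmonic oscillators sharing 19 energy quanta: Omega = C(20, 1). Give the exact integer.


Step 1: Use binomial coefficient C(20, 1)
Step 2: Numerator = 20! / 19!
Step 3: Denominator = 1!
Step 4: Omega = 20

20


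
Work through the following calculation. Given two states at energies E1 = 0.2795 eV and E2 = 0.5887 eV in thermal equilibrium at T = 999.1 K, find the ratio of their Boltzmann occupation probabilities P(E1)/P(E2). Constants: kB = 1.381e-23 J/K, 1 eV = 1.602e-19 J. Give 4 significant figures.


Step 1: Compute energy difference dE = E1 - E2 = 0.2795 - 0.5887 = -0.3092 eV
Step 2: Convert to Joules: dE_J = -0.3092 * 1.602e-19 = -4.953e-20 J
Step 3: Compute exponent = -dE_J / (kB * T) = -(-4.953e-20) / (1.381e-23 * 999.1) = 3.59
Step 4: P(E1)/P(E2) = exp(3.59) = 36.24

36.24


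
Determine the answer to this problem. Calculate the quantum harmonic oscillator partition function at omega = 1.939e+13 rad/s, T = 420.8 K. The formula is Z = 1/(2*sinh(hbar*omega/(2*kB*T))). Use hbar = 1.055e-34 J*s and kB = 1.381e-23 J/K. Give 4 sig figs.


Step 1: Compute x = hbar*omega/(kB*T) = 1.055e-34*1.939e+13/(1.381e-23*420.8) = 0.352
Step 2: x/2 = 0.176
Step 3: sinh(x/2) = 0.1769
Step 4: Z = 1/(2*0.1769) = 2.826

2.826


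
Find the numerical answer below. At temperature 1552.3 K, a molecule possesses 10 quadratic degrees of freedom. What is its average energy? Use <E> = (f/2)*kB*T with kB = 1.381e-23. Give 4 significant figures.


Step 1: f/2 = 10/2 = 5
Step 2: kB*T = 1.381e-23 * 1552.3 = 2.144e-20
Step 3: <E> = 5 * 2.144e-20 = 1.072e-19 J

1.072e-19


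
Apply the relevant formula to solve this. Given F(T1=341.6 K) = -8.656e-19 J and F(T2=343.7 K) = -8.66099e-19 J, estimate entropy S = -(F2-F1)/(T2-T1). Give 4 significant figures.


Step 1: dF = F2 - F1 = -8.66099e-19 - (-8.656e-19) = -4.99e-22 J
Step 2: dT = T2 - T1 = 343.7 - 341.6 = 2.1 K
Step 3: S = -dF/dT = -(-4.99e-22)/2.1 = 2.376e-22 J/K

2.376e-22


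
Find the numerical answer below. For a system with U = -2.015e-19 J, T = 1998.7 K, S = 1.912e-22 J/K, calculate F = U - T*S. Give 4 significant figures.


Step 1: T*S = 1998.7 * 1.912e-22 = 3.822e-19 J
Step 2: F = U - T*S = -2.015e-19 - 3.822e-19
Step 3: F = -5.837e-19 J

-5.837e-19


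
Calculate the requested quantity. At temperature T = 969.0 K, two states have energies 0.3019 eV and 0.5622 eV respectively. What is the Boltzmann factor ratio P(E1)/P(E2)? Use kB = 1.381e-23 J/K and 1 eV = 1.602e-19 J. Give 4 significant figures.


Step 1: Compute energy difference dE = E1 - E2 = 0.3019 - 0.5622 = -0.2603 eV
Step 2: Convert to Joules: dE_J = -0.2603 * 1.602e-19 = -4.17e-20 J
Step 3: Compute exponent = -dE_J / (kB * T) = -(-4.17e-20) / (1.381e-23 * 969.0) = 3.116
Step 4: P(E1)/P(E2) = exp(3.116) = 22.56

22.56


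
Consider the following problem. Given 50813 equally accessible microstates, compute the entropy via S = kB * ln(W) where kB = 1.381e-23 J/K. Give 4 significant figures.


Step 1: ln(W) = ln(50813) = 10.84
Step 2: S = kB * ln(W) = 1.381e-23 * 10.84
Step 3: S = 1.496e-22 J/K

1.496e-22


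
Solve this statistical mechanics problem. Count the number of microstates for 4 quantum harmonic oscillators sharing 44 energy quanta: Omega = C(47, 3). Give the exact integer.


Step 1: Use binomial coefficient C(47, 3)
Step 2: Numerator = 47! / 44!
Step 3: Denominator = 3!
Step 4: Omega = 16215

16215


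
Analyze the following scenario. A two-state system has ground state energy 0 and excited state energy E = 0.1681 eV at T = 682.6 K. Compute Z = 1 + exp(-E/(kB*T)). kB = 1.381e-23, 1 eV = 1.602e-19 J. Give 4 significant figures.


Step 1: Compute beta*E = E*eV/(kB*T) = 0.1681*1.602e-19/(1.381e-23*682.6) = 2.857
Step 2: exp(-beta*E) = exp(-2.857) = 0.05746
Step 3: Z = 1 + 0.05746 = 1.057

1.057


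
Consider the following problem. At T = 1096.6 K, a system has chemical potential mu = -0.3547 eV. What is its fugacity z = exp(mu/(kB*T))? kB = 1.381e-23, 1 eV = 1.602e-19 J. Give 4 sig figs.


Step 1: Convert mu to Joules: -0.3547*1.602e-19 = -5.682e-20 J
Step 2: kB*T = 1.381e-23*1096.6 = 1.514e-20 J
Step 3: mu/(kB*T) = -3.752
Step 4: z = exp(-3.752) = 0.02347

0.02347


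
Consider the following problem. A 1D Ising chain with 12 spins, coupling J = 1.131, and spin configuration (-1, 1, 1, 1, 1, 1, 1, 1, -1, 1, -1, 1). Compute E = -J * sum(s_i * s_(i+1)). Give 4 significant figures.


Step 1: Nearest-neighbor products: -1, 1, 1, 1, 1, 1, 1, -1, -1, -1, -1
Step 2: Sum of products = 1
Step 3: E = -1.131 * 1 = -1.131

-1.131


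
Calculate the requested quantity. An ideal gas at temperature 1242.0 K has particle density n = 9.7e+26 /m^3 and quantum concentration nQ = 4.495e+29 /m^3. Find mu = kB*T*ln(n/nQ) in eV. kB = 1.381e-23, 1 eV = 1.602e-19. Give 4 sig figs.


Step 1: n/nQ = 9.7e+26/4.495e+29 = 0.002158
Step 2: ln(n/nQ) = -6.139
Step 3: mu = kB*T*ln(n/nQ) = 1.715e-20*-6.139 = -1.053e-19 J
Step 4: Convert to eV: -1.053e-19/1.602e-19 = -0.6572 eV

-0.6572


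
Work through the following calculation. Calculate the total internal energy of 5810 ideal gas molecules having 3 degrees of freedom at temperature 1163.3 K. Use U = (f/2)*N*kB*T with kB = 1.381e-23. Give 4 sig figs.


Step 1: f/2 = 3/2 = 1.5
Step 2: N*kB*T = 5810*1.381e-23*1163.3 = 9.334e-17
Step 3: U = 1.5 * 9.334e-17 = 1.4e-16 J

1.4e-16


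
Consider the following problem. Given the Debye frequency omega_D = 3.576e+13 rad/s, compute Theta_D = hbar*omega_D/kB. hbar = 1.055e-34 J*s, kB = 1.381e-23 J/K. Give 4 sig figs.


Step 1: hbar*omega_D = 1.055e-34 * 3.576e+13 = 3.773e-21 J
Step 2: Theta_D = 3.773e-21 / 1.381e-23
Step 3: Theta_D = 273.2 K

273.2


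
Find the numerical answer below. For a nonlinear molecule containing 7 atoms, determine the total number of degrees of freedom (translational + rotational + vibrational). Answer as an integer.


Step 1: Translational DOF = 3
Step 2: Rotational DOF (nonlinear) = 3
Step 3: Vibrational DOF = 3*7 - 6 = 15
Step 4: Total = 3 + 3 + 15 = 21

21


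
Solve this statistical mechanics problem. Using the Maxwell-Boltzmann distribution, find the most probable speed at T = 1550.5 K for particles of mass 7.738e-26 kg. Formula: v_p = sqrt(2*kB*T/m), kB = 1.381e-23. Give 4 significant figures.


Step 1: Numerator = 2*kB*T = 2*1.381e-23*1550.5 = 4.282e-20
Step 2: Ratio = 4.282e-20 / 7.738e-26 = 5.534e+05
Step 3: v_p = sqrt(5.534e+05) = 743.9 m/s

743.9


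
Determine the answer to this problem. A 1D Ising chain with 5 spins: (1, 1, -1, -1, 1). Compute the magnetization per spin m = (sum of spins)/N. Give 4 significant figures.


Step 1: Count up spins (+1): 3, down spins (-1): 2
Step 2: Total magnetization M = 3 - 2 = 1
Step 3: m = M/N = 1/5 = 0.2

0.2


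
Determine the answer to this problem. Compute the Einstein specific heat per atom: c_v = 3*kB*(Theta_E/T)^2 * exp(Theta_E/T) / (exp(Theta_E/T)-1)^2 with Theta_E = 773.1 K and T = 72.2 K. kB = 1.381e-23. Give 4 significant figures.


Step 1: x = Theta_E/T = 773.1/72.2 = 10.71
Step 2: x^2 = 114.7
Step 3: exp(x) = 4.47e+04
Step 4: c_v = 3*1.381e-23*114.7*4.47e+04/(4.47e+04-1)^2 = 1.063e-25

1.063e-25


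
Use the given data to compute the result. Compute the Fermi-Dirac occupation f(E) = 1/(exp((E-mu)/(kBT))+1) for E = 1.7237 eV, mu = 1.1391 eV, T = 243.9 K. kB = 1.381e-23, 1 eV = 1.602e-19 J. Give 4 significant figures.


Step 1: (E - mu) = 1.7237 - 1.1391 = 0.5846 eV
Step 2: Convert: (E-mu)*eV = 9.365e-20 J
Step 3: x = (E-mu)*eV/(kB*T) = 27.8
Step 4: f = 1/(exp(27.8)+1) = 8.407e-13

8.407e-13


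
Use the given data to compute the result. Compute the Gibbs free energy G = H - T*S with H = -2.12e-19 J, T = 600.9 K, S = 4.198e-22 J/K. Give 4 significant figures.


Step 1: T*S = 600.9 * 4.198e-22 = 2.523e-19 J
Step 2: G = H - T*S = -2.12e-19 - 2.523e-19
Step 3: G = -4.643e-19 J

-4.643e-19


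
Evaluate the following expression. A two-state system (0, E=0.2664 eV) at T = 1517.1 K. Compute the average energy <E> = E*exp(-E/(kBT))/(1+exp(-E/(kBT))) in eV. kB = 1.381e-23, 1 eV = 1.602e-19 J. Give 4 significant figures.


Step 1: beta*E = 0.2664*1.602e-19/(1.381e-23*1517.1) = 2.037
Step 2: exp(-beta*E) = 0.1304
Step 3: <E> = 0.2664*0.1304/(1+0.1304) = 0.03074 eV

0.03074


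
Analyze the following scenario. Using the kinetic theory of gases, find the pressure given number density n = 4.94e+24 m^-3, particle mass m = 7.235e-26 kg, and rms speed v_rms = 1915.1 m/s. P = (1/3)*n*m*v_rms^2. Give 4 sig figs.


Step 1: v_rms^2 = 1915.1^2 = 3.668e+06
Step 2: n*m = 4.94e+24*7.235e-26 = 0.3574
Step 3: P = (1/3)*0.3574*3.668e+06 = 4.369e+05 Pa

4.369e+05


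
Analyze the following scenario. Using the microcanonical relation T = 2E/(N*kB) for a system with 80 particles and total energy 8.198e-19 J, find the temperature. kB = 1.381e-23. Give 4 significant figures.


Step 1: Numerator = 2*E = 2*8.198e-19 = 1.64e-18 J
Step 2: Denominator = N*kB = 80*1.381e-23 = 1.105e-21
Step 3: T = 1.64e-18 / 1.105e-21 = 1484 K

1484


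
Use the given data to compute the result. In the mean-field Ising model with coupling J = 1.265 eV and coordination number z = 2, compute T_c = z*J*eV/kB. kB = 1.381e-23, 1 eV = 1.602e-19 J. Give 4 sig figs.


Step 1: z*J = 2*1.265 = 2.53 eV
Step 2: Convert to Joules: 2.53*1.602e-19 = 4.053e-19 J
Step 3: T_c = 4.053e-19 / 1.381e-23 = 2.935e+04 K

2.935e+04


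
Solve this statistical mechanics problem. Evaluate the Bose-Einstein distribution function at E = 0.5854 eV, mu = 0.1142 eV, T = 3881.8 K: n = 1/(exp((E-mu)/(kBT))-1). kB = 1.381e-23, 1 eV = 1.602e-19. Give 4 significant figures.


Step 1: (E - mu) = 0.4712 eV
Step 2: x = (E-mu)*eV/(kB*T) = 0.4712*1.602e-19/(1.381e-23*3881.8) = 1.408
Step 3: exp(x) = 4.088
Step 4: n = 1/(exp(x)-1) = 0.3238

0.3238


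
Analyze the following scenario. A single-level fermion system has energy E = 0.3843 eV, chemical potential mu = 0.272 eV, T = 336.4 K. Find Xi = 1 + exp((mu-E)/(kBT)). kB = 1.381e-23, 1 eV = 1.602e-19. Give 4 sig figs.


Step 1: (mu - E) = 0.272 - 0.3843 = -0.1123 eV
Step 2: x = (mu-E)*eV/(kB*T) = -0.1123*1.602e-19/(1.381e-23*336.4) = -3.873
Step 3: exp(x) = 0.02081
Step 4: Xi = 1 + 0.02081 = 1.021

1.021


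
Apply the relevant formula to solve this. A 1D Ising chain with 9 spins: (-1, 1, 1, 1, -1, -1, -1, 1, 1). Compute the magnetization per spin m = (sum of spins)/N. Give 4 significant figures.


Step 1: Count up spins (+1): 5, down spins (-1): 4
Step 2: Total magnetization M = 5 - 4 = 1
Step 3: m = M/N = 1/9 = 0.1111

0.1111


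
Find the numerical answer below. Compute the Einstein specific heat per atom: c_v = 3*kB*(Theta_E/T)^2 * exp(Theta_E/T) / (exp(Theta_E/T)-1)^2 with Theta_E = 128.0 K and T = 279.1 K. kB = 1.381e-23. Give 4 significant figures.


Step 1: x = Theta_E/T = 128.0/279.1 = 0.4586
Step 2: x^2 = 0.2103
Step 3: exp(x) = 1.582
Step 4: c_v = 3*1.381e-23*0.2103*1.582/(1.582-1)^2 = 4.071e-23

4.071e-23


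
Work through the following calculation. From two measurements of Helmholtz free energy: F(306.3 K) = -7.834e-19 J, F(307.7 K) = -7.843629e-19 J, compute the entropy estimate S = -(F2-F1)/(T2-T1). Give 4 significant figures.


Step 1: dF = F2 - F1 = -7.843629e-19 - (-7.834e-19) = -9.629e-22 J
Step 2: dT = T2 - T1 = 307.7 - 306.3 = 1.4 K
Step 3: S = -dF/dT = -(-9.629e-22)/1.4 = 6.878e-22 J/K

6.878e-22


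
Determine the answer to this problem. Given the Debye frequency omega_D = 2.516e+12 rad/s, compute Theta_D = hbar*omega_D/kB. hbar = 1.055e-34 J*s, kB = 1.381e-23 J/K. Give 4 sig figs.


Step 1: hbar*omega_D = 1.055e-34 * 2.516e+12 = 2.654e-22 J
Step 2: Theta_D = 2.654e-22 / 1.381e-23
Step 3: Theta_D = 19.22 K

19.22


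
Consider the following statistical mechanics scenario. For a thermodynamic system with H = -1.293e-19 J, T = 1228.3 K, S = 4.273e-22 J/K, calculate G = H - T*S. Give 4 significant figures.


Step 1: T*S = 1228.3 * 4.273e-22 = 5.249e-19 J
Step 2: G = H - T*S = -1.293e-19 - 5.249e-19
Step 3: G = -6.542e-19 J

-6.542e-19


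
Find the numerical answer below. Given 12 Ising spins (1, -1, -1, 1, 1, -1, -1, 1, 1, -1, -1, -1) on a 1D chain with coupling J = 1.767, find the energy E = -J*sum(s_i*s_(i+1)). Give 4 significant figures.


Step 1: Nearest-neighbor products: -1, 1, -1, 1, -1, 1, -1, 1, -1, 1, 1
Step 2: Sum of products = 1
Step 3: E = -1.767 * 1 = -1.767

-1.767


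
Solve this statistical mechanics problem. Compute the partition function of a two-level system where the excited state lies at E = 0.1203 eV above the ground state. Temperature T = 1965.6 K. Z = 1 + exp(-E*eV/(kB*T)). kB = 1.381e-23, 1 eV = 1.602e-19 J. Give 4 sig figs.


Step 1: Compute beta*E = E*eV/(kB*T) = 0.1203*1.602e-19/(1.381e-23*1965.6) = 0.71
Step 2: exp(-beta*E) = exp(-0.71) = 0.4917
Step 3: Z = 1 + 0.4917 = 1.492

1.492


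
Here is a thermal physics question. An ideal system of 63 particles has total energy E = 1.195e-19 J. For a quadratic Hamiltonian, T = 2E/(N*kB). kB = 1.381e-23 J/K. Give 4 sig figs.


Step 1: Numerator = 2*E = 2*1.195e-19 = 2.39e-19 J
Step 2: Denominator = N*kB = 63*1.381e-23 = 8.7e-22
Step 3: T = 2.39e-19 / 8.7e-22 = 274.7 K

274.7


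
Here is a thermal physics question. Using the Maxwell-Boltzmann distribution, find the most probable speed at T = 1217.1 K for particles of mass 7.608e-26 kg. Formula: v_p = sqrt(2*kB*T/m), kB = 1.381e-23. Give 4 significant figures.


Step 1: Numerator = 2*kB*T = 2*1.381e-23*1217.1 = 3.362e-20
Step 2: Ratio = 3.362e-20 / 7.608e-26 = 4.419e+05
Step 3: v_p = sqrt(4.419e+05) = 664.7 m/s

664.7


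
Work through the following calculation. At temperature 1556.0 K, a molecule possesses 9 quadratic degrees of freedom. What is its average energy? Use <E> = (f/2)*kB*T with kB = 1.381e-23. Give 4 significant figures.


Step 1: f/2 = 9/2 = 4.5
Step 2: kB*T = 1.381e-23 * 1556.0 = 2.149e-20
Step 3: <E> = 4.5 * 2.149e-20 = 9.67e-20 J

9.67e-20


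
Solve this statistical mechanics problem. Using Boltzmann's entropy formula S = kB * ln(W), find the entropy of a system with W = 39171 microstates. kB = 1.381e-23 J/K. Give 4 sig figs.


Step 1: ln(W) = ln(39171) = 10.58
Step 2: S = kB * ln(W) = 1.381e-23 * 10.58
Step 3: S = 1.461e-22 J/K

1.461e-22


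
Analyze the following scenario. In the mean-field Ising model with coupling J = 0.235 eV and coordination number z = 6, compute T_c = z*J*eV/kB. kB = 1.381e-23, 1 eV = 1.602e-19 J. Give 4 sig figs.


Step 1: z*J = 6*0.235 = 1.41 eV
Step 2: Convert to Joules: 1.41*1.602e-19 = 2.259e-19 J
Step 3: T_c = 2.259e-19 / 1.381e-23 = 1.636e+04 K

1.636e+04


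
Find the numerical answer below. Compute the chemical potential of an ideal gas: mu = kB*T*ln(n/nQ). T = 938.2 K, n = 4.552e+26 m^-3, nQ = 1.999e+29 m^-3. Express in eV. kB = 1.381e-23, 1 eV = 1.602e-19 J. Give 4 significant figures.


Step 1: n/nQ = 4.552e+26/1.999e+29 = 0.002277
Step 2: ln(n/nQ) = -6.085
Step 3: mu = kB*T*ln(n/nQ) = 1.296e-20*-6.085 = -7.884e-20 J
Step 4: Convert to eV: -7.884e-20/1.602e-19 = -0.4921 eV

-0.4921


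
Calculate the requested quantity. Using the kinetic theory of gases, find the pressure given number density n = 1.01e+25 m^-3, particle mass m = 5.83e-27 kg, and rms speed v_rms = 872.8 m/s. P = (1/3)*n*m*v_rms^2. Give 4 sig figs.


Step 1: v_rms^2 = 872.8^2 = 7.618e+05
Step 2: n*m = 1.01e+25*5.83e-27 = 0.05888
Step 3: P = (1/3)*0.05888*7.618e+05 = 1.495e+04 Pa

1.495e+04


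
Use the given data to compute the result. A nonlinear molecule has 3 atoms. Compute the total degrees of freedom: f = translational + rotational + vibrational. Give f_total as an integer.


Step 1: Translational DOF = 3
Step 2: Rotational DOF (nonlinear) = 3
Step 3: Vibrational DOF = 3*3 - 6 = 3
Step 4: Total = 3 + 3 + 3 = 9

9


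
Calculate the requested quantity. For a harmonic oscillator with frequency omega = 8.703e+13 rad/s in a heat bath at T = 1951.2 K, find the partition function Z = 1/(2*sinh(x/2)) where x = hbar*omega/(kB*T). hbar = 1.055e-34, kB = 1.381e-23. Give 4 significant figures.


Step 1: Compute x = hbar*omega/(kB*T) = 1.055e-34*8.703e+13/(1.381e-23*1951.2) = 0.3407
Step 2: x/2 = 0.1704
Step 3: sinh(x/2) = 0.1712
Step 4: Z = 1/(2*0.1712) = 2.921

2.921


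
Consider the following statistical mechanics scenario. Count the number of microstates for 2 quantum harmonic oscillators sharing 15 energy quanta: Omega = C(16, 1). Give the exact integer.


Step 1: Use binomial coefficient C(16, 1)
Step 2: Numerator = 16! / 15!
Step 3: Denominator = 1!
Step 4: Omega = 16

16


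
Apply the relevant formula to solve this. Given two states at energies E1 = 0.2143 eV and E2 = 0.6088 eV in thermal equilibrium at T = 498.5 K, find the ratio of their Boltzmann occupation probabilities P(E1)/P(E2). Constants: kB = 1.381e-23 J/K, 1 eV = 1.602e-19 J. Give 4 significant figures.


Step 1: Compute energy difference dE = E1 - E2 = 0.2143 - 0.6088 = -0.3945 eV
Step 2: Convert to Joules: dE_J = -0.3945 * 1.602e-19 = -6.32e-20 J
Step 3: Compute exponent = -dE_J / (kB * T) = -(-6.32e-20) / (1.381e-23 * 498.5) = 9.18
Step 4: P(E1)/P(E2) = exp(9.18) = 9703

9703


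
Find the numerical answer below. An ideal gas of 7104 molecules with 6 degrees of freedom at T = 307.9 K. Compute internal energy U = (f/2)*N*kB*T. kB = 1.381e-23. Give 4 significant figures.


Step 1: f/2 = 6/2 = 3.0
Step 2: N*kB*T = 7104*1.381e-23*307.9 = 3.021e-17
Step 3: U = 3.0 * 3.021e-17 = 9.062e-17 J

9.062e-17


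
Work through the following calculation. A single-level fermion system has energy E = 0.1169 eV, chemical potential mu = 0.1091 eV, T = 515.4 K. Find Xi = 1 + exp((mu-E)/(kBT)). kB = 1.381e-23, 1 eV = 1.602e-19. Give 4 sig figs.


Step 1: (mu - E) = 0.1091 - 0.1169 = -0.0078 eV
Step 2: x = (mu-E)*eV/(kB*T) = -0.0078*1.602e-19/(1.381e-23*515.4) = -0.1756
Step 3: exp(x) = 0.839
Step 4: Xi = 1 + 0.839 = 1.839

1.839
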